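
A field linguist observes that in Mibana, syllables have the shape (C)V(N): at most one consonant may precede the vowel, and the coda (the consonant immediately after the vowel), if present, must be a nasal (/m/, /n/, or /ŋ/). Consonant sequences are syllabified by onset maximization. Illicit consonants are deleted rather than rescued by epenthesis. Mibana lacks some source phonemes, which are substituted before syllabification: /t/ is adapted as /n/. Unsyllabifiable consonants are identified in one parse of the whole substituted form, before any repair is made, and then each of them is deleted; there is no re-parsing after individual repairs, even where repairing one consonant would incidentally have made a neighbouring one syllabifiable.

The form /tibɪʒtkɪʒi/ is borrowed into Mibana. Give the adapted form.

nibɪkɪʒi

Substitution: /t/ → /n/, giving /nibɪʒnkɪʒi/.
The consonants /ʒ/, /n/ cannot be parsed into a legal (C)V(N) syllable (only a nasal (/m/, /n/, or /ŋ/) is licensed in coda position; onsets are limited to one consonant).
Deletion applies to /ʒ/, /n/.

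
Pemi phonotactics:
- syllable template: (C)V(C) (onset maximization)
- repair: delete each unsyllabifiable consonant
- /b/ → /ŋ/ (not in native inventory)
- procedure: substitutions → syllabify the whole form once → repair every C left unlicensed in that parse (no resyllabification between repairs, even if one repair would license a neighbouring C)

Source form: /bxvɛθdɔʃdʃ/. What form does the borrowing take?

Substitution: /b/ → /ŋ/, giving /ŋxvɛθdɔʃdʃ/.
Syllabifying with onset maximization leaves /ŋ/, /x/, /d/, /ʃ/ stranded (at most one coda consonant is licensed; onsets are limited to one consonant).
Each unlicensed consonant is deleted: /ŋ/, /x/, /d/, /ʃ/.

vɛθdɔʃ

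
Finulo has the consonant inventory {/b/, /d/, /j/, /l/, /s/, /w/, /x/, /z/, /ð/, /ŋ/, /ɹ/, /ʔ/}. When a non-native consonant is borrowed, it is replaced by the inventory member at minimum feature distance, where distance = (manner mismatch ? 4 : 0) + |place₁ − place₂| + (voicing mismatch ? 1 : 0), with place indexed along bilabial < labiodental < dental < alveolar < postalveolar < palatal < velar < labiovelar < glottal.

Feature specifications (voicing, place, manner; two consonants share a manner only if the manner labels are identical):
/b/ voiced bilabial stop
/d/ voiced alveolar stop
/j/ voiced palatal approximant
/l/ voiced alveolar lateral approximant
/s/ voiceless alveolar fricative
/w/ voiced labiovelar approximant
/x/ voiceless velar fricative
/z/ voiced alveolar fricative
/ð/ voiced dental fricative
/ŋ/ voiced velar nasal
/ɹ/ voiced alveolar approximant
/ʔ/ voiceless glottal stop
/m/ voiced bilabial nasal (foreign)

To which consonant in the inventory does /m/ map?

b

/b/ is closest: manner differs (nasal→stop, +4), place distance 0 (bilabial→bilabial), same voicing; total 4. Next closest is /ð/ at distance 6.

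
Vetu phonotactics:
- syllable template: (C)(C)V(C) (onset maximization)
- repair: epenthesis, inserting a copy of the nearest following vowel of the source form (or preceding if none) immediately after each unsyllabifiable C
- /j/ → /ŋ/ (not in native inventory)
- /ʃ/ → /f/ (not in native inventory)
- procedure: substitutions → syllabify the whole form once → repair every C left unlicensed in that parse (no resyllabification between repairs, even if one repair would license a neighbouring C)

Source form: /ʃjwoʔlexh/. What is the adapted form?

Substitution: /ʃ/ → /f/, /j/ → /ŋ/, giving /fŋwoʔlexh/.
Under (C)(C)V(C), the unsyllabifiable consonants are /f/, /h/ (at most one coda consonant is licensed; onsets may contain at most 2 consonants).
Inserting the epenthetic vowel yields /f/ → /fo/, /h/ → /he/.

foŋwoʔlexhe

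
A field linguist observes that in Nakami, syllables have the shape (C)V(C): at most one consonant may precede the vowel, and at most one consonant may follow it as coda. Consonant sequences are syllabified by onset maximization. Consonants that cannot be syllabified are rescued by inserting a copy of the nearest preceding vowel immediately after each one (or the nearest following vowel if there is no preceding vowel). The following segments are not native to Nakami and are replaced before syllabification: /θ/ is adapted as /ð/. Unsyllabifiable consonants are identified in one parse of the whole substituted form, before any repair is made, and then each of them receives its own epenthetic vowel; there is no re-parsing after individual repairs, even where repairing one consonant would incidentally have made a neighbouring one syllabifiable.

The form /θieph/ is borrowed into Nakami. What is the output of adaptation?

Substitution: /θ/ → /ð/, giving /ðieph/.
The consonants /h/ cannot be parsed into a legal (C)V(C) syllable (at most one coda consonant is licensed; onsets are limited to one consonant).
Epenthesis after each stranded consonant: /h/ → /he/.

ðiephe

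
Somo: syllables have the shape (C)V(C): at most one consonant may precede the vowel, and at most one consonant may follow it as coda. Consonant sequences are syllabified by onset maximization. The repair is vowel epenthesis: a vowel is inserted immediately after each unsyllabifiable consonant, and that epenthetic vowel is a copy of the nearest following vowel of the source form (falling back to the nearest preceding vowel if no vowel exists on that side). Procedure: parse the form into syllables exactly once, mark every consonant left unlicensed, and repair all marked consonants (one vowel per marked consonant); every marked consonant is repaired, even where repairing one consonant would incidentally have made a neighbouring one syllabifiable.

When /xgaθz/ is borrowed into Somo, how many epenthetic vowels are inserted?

The unsyllabifiable consonants are /x/, /z/; each receives one epenthetic vowel.

2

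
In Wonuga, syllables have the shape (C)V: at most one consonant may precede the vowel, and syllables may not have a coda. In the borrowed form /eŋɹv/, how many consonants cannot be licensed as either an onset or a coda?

3

Under (C)V, the unsyllabifiable consonants are /ŋ/, /ɹ/, /v/ (no codas are permitted; onsets are limited to one consonant).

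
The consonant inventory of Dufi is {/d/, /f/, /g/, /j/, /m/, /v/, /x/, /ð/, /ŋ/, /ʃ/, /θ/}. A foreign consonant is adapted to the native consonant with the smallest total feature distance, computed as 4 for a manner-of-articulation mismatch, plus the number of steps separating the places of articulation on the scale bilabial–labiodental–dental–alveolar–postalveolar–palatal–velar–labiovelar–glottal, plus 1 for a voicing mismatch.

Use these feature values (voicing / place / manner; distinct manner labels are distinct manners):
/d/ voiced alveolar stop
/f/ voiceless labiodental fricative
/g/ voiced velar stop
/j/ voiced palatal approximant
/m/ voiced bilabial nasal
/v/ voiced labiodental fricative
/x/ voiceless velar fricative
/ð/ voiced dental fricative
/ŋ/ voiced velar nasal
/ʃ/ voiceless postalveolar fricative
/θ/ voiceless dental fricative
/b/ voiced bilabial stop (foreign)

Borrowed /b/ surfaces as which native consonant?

/d/ is closest: same manner (stop), place distance 3 (bilabial→alveolar), same voicing; total 3. Next closest is /m/ at distance 4.

d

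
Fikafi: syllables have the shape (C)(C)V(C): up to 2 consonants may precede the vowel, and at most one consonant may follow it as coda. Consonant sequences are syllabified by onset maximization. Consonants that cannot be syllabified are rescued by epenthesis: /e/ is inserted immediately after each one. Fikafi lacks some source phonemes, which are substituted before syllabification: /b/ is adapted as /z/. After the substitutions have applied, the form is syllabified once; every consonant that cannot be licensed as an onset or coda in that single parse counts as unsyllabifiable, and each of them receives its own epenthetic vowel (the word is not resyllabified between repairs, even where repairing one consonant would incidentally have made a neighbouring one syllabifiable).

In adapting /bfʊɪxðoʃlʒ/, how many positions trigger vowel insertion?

After substitution the input is /zfʊɪxðoʃlʒ/.
The unsyllabifiable consonants are /l/, /ʒ/; each receives one epenthetic vowel.

2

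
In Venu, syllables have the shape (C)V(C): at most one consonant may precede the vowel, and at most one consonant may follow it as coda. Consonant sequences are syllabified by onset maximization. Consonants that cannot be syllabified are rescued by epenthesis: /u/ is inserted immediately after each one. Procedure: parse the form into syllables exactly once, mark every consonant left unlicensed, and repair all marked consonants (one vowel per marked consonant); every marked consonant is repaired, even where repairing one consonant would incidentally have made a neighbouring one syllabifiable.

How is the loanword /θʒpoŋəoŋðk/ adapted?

θuʒupoŋəoŋðuku

The consonants /θ/, /ʒ/, /ð/, /k/ cannot be parsed into a legal (C)V(C) syllable (at most one coda consonant is licensed; onsets are limited to one consonant).
Epenthesis after each stranded consonant: /θ/ → /θu/, /ʒ/ → /ʒu/, /ð/ → /ðu/, /k/ → /ku/.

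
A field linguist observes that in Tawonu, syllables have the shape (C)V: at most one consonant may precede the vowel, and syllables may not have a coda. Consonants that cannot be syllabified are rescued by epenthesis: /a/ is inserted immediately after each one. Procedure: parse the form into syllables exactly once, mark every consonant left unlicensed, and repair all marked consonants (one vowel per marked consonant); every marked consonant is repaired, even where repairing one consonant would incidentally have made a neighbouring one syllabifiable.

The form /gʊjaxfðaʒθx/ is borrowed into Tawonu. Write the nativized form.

gʊjaxafaðaʒaθaxa

Under (C)V, the unsyllabifiable consonants are /x/, /f/, /ʒ/, /θ/, /x/ (no codas are permitted; onsets are limited to one consonant).
Epenthesis after each stranded consonant: /x/ → /xa/, /f/ → /fa/, /ʒ/ → /ʒa/, /θ/ → /θa/, /x/ → /xa/.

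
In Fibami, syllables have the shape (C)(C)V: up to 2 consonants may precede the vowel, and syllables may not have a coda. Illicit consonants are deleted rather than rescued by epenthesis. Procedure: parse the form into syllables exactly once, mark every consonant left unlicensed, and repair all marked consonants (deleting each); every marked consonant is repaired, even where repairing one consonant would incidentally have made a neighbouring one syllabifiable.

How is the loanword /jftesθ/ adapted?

fte

Syllabifying with onset maximization leaves /j/, /s/, /θ/ stranded (no codas are permitted; onsets may contain at most 2 consonants).
Each unlicensed consonant is deleted: /j/, /s/, /θ/.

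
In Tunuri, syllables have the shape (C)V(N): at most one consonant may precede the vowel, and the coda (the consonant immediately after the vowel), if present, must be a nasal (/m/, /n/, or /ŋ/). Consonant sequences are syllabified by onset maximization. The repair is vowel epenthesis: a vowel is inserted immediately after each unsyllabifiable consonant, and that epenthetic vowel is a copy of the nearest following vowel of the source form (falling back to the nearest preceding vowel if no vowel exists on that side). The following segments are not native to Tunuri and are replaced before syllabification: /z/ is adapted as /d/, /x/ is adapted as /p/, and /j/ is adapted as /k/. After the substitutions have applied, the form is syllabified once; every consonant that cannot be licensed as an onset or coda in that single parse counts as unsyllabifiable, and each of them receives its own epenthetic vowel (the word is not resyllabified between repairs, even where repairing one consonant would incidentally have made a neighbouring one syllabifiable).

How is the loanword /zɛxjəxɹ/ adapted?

dɛpəkəpəɹə

Substitution: /z/ → /d/, /x/ → /p/, /j/ → /k/, giving /dɛpkəpɹ/.
Under (C)V(N), the unsyllabifiable consonants are /p/, /p/, /ɹ/ (only a nasal (/m/, /n/, or /ŋ/) is licensed in coda position; onsets are limited to one consonant).
Epenthesis after each stranded consonant: /p/ → /pə/, /p/ → /pə/, /ɹ/ → /ɹə/.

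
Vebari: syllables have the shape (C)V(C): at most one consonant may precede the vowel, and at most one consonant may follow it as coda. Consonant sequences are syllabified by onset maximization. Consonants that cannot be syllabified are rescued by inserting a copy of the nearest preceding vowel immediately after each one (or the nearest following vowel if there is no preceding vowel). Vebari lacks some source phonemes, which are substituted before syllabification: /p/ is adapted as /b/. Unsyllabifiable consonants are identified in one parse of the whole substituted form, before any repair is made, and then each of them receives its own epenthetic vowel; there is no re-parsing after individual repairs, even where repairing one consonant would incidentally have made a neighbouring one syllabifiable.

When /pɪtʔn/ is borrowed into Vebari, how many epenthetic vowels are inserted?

After substitution the input is /bɪtʔn/.
The unsyllabifiable consonants are /ʔ/, /n/; each receives one epenthetic vowel.

2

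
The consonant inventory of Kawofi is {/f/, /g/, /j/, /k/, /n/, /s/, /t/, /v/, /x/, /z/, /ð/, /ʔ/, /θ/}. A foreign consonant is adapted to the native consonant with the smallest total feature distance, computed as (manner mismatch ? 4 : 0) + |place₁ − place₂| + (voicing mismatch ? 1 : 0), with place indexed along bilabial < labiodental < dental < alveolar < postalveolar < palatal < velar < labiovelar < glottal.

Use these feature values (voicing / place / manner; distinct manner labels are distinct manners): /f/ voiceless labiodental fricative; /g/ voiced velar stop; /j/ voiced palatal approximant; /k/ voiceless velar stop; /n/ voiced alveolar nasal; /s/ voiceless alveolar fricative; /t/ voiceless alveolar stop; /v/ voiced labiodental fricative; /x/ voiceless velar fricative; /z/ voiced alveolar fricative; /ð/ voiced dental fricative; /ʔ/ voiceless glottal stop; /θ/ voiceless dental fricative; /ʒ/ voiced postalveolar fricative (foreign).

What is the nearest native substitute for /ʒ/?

z

/z/ is closest: same manner (fricative), place distance 1 (postalveolar→alveolar), same voicing; total 1. Next closest is /s/ at distance 2.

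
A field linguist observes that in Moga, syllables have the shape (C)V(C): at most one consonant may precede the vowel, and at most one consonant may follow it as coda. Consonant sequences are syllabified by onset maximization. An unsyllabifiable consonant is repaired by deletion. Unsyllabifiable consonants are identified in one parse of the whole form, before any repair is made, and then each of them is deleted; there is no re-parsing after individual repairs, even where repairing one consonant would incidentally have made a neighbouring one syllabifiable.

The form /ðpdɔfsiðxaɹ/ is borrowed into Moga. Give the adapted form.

Under (C)V(C), the unsyllabifiable consonants are /ð/, /p/ (at most one coda consonant is licensed; onsets are limited to one consonant).
Each unlicensed consonant is deleted: /ð/, /p/.

dɔfsiðxaɹ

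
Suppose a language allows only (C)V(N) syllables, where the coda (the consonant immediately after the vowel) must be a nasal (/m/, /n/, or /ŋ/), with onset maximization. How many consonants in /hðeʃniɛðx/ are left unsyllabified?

Under (C)V(N), the unsyllabifiable consonants are /h/, /ʃ/, /ð/, /x/ (only a nasal (/m/, /n/, or /ŋ/) is licensed in coda position; onsets are limited to one consonant).

4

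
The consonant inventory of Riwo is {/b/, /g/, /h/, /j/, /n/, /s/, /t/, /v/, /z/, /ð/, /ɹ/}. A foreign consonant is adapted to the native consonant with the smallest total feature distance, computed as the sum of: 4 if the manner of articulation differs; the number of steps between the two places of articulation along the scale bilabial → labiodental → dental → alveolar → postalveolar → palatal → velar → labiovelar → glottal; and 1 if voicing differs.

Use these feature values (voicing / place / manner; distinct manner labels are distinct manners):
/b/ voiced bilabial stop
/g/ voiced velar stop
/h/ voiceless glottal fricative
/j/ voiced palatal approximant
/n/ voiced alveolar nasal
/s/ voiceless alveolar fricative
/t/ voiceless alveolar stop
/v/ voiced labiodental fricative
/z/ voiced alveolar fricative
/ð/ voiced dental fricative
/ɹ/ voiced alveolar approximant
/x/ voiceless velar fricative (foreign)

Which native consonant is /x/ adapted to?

/h/ is closest: same manner (fricative), place distance 2 (velar→glottal), same voicing; total 2. Next closest is /s/ at distance 3.

h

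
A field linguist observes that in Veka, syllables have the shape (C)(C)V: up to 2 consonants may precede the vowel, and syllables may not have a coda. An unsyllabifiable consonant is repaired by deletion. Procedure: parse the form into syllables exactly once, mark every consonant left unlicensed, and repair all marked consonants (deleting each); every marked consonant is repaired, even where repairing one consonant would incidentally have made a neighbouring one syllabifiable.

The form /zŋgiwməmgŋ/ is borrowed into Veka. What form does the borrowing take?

Syllabifying with onset maximization leaves /z/, /m/, /g/, /ŋ/ stranded (no codas are permitted; onsets may contain at most 2 consonants).
Deletion applies to /z/, /m/, /g/, /ŋ/.

ŋgiwmə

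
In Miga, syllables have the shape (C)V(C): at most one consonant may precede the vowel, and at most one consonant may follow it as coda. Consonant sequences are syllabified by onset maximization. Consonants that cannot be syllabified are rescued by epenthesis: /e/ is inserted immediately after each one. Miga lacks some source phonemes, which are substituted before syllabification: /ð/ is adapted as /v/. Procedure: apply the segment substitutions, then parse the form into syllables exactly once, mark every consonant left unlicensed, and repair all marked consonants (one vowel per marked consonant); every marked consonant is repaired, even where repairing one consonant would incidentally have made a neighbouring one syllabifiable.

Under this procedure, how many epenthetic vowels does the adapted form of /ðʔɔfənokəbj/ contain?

2

After substitution the input is /vʔɔfənokəbj/.
The unsyllabifiable consonants are /v/, /j/; each receives one epenthetic vowel.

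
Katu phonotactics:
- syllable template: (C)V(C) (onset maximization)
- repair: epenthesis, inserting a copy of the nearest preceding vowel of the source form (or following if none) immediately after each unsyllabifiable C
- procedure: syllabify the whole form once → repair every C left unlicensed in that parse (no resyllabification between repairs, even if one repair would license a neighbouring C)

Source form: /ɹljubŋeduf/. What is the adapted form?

ɹulujubŋeduf

The consonants /ɹ/, /l/ cannot be parsed into a legal (C)V(C) syllable (at most one coda consonant is licensed; onsets are limited to one consonant).
Each unlicensed consonant becomes the onset of a new syllable: /ɹ/ → /ɹu/, /l/ → /lu/.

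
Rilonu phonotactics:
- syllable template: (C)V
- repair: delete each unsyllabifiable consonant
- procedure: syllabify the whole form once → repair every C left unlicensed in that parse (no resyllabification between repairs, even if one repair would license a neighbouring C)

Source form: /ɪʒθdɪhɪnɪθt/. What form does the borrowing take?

ɪdɪhɪnɪ

The consonants /ʒ/, /θ/, /θ/, /t/ cannot be parsed into a legal (C)V syllable (no codas are permitted; onsets are limited to one consonant).
Each unlicensed consonant is deleted: /ʒ/, /θ/, /θ/, /t/.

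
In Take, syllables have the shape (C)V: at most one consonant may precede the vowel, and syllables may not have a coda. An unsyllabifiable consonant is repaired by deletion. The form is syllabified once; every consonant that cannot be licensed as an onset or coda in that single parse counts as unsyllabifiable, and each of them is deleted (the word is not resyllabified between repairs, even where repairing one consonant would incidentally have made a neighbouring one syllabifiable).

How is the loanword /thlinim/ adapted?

lini

Under (C)V, the unsyllabifiable consonants are /t/, /h/, /m/ (no codas are permitted; onsets are limited to one consonant).
Deleting the stranded consonants removes /t/, /h/, /m/.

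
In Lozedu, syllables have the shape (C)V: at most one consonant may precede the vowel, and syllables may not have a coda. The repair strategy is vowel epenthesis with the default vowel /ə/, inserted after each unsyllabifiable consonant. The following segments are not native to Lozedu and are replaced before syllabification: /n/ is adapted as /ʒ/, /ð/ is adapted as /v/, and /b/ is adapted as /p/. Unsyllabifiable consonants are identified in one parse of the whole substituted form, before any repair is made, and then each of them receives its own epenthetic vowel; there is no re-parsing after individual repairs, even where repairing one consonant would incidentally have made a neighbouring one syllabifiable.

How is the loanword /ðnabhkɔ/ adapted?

vəʒapəhəkɔ

Substitution: /ð/ → /v/, /n/ → /ʒ/, /b/ → /p/, giving /vʒaphkɔ/.
Syllabifying with onset maximization leaves /v/, /p/, /h/ stranded (no codas are permitted; onsets are limited to one consonant).
Epenthesis after each stranded consonant: /v/ → /və/, /p/ → /pə/, /h/ → /hə/.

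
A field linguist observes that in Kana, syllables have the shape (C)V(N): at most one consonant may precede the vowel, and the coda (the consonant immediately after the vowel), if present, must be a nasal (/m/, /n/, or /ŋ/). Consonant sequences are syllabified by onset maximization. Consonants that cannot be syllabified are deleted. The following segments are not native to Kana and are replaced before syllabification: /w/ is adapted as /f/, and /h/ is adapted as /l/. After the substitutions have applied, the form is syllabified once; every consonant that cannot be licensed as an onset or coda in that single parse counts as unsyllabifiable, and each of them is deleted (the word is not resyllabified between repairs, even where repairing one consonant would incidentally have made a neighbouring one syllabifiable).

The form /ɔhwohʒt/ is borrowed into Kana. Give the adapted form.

ɔfo

Substitution: /h/ → /l/, /w/ → /f/, giving /ɔlfolʒt/.
Syllabifying with onset maximization leaves /l/, /l/, /ʒ/, /t/ stranded (only a nasal (/m/, /n/, or /ŋ/) is licensed in coda position; onsets are limited to one consonant).
Each unlicensed consonant is deleted: /l/, /l/, /ʒ/, /t/.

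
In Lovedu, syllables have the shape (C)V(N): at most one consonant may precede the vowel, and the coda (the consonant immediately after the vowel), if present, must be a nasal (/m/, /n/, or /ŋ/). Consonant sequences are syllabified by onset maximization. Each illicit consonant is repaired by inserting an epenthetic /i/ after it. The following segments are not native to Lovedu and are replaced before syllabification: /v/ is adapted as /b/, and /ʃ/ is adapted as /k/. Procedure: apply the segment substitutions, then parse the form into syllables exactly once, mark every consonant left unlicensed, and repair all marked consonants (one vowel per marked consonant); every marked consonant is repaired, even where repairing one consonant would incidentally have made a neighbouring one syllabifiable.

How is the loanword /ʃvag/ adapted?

kibagi

Substitution: /ʃ/ → /k/, /v/ → /b/, giving /kbag/.
Under (C)V(N), the unsyllabifiable consonants are /k/, /g/ (only a nasal (/m/, /n/, or /ŋ/) is licensed in coda position; onsets are limited to one consonant).
Each unlicensed consonant becomes the onset of a new syllable: /k/ → /ki/, /g/ → /gi/.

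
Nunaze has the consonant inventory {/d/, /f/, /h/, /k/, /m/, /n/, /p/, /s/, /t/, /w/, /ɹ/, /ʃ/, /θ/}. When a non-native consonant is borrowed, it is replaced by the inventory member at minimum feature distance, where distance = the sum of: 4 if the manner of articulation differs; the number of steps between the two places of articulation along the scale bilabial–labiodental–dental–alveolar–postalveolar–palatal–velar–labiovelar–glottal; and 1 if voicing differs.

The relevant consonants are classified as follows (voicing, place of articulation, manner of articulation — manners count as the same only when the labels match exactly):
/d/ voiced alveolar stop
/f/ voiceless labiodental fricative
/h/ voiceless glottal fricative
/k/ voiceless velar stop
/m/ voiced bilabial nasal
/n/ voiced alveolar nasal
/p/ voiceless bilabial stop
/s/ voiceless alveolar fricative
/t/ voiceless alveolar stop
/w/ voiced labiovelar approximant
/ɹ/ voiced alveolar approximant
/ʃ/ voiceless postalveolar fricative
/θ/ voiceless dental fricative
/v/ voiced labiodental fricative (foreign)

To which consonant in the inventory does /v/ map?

f

/f/ is closest: same manner (fricative), place distance 0 (labiodental→labiodental), voicing differs (+1); total 1. Next closest is /θ/ at distance 2.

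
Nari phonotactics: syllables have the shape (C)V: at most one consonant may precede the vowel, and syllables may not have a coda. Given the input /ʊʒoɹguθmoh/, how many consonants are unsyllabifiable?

3

The consonants /ɹ/, /θ/, /h/ cannot be parsed into a legal (C)V syllable (no codas are permitted; onsets are limited to one consonant).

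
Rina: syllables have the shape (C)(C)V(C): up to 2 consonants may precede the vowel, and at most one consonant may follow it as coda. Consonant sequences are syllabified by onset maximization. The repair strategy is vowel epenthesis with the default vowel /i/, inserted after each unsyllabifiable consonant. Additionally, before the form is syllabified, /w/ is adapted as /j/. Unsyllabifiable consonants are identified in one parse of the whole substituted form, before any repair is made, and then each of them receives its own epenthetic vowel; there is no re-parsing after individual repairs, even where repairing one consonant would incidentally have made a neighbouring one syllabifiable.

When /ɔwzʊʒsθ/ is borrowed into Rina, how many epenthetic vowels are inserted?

After substitution the input is /ɔjzʊʒsθ/.
The unsyllabifiable consonants are /s/, /θ/; each receives one epenthetic vowel.

2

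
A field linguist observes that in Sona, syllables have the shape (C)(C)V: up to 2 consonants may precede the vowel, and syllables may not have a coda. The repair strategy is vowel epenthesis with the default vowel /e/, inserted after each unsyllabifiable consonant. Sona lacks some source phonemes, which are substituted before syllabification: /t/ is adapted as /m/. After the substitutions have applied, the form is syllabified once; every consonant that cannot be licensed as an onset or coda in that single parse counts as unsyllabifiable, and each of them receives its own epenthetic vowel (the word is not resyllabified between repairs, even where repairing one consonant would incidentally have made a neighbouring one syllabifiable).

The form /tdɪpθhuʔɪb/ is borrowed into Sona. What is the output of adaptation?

mdɪpeθhuʔɪbe

Substitution: /t/ → /m/, giving /mdɪpθhuʔɪb/.
Under (C)(C)V, the unsyllabifiable consonants are /p/, /b/ (no codas are permitted; onsets may contain at most 2 consonants).
Inserting the epenthetic vowel yields /p/ → /pe/, /b/ → /be/.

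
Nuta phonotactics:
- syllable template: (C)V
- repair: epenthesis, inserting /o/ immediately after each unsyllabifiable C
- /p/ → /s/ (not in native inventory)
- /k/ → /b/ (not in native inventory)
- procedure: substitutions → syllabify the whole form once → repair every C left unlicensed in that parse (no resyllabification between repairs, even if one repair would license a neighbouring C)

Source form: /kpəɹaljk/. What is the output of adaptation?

Substitution: /k/ → /b/, /p/ → /s/, giving /bsəɹaljb/.
Syllabifying with onset maximization leaves /b/, /l/, /j/, /b/ stranded (no codas are permitted; onsets are limited to one consonant).
Each unlicensed consonant becomes the onset of a new syllable: /b/ → /bo/, /l/ → /lo/, /j/ → /jo/, /b/ → /bo/.

bosəɹalojobo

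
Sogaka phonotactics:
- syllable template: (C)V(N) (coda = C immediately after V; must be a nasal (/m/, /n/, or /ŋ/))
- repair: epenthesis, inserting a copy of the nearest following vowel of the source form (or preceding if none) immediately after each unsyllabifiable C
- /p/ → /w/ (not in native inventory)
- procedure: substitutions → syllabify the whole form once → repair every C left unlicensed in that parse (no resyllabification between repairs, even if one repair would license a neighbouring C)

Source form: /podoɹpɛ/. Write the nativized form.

wodoɹɛwɛ

Substitution: /p/ → /w/, giving /wodoɹwɛ/.
The consonants /ɹ/ cannot be parsed into a legal (C)V(N) syllable (only a nasal (/m/, /n/, or /ŋ/) is licensed in coda position; onsets are limited to one consonant).
Epenthesis after each stranded consonant: /ɹ/ → /ɹɛ/.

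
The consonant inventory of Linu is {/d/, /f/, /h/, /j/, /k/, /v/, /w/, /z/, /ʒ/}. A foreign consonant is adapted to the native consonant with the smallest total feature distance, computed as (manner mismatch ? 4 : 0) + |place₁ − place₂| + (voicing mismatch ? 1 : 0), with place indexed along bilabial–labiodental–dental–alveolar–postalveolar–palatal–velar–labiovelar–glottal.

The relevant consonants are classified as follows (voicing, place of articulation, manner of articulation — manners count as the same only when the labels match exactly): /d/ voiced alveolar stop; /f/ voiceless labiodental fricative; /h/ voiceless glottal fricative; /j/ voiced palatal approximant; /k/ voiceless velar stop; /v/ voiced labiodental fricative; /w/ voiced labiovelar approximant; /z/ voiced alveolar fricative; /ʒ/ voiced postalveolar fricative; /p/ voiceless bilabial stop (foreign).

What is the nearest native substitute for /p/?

d

/d/ is closest: same manner (stop), place distance 3 (bilabial→alveolar), voicing differs (+1); total 4. Next closest is /f/ at distance 5.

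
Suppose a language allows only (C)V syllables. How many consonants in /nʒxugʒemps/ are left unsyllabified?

Under (C)V, the unsyllabifiable consonants are /n/, /ʒ/, /g/, /m/, /p/, /s/ (no codas are permitted; onsets are limited to one consonant).

6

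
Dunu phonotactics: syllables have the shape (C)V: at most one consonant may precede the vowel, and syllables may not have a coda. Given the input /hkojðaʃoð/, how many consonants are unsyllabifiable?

3

Under (C)V, the unsyllabifiable consonants are /h/, /j/, /ð/ (no codas are permitted; onsets are limited to one consonant).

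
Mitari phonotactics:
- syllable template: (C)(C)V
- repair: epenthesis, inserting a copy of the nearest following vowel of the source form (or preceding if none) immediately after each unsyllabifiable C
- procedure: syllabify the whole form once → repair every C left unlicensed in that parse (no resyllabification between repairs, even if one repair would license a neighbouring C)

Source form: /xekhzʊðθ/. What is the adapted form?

xekʊhzʊðʊθʊ

Under (C)(C)V, the unsyllabifiable consonants are /k/, /ð/, /θ/ (no codas are permitted; onsets may contain at most 2 consonants).
Each unlicensed consonant becomes the onset of a new syllable: /k/ → /kʊ/, /ð/ → /ðʊ/, /θ/ → /θʊ/.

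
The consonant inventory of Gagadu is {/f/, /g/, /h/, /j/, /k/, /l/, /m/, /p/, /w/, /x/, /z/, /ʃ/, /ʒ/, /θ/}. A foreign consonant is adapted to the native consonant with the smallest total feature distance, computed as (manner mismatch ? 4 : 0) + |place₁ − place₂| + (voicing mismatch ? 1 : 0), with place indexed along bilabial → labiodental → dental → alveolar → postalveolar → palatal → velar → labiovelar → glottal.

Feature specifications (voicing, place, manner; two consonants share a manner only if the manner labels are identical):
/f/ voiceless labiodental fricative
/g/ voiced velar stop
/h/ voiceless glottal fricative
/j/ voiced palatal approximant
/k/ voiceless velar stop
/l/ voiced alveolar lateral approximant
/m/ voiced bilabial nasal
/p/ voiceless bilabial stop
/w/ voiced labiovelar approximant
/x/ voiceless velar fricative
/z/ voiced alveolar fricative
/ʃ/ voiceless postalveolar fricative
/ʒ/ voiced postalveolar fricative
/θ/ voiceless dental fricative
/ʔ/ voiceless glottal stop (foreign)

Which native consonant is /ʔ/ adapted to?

k

/k/ is closest: same manner (stop), place distance 2 (glottal→velar), same voicing; total 2. Next closest is /g/ at distance 3.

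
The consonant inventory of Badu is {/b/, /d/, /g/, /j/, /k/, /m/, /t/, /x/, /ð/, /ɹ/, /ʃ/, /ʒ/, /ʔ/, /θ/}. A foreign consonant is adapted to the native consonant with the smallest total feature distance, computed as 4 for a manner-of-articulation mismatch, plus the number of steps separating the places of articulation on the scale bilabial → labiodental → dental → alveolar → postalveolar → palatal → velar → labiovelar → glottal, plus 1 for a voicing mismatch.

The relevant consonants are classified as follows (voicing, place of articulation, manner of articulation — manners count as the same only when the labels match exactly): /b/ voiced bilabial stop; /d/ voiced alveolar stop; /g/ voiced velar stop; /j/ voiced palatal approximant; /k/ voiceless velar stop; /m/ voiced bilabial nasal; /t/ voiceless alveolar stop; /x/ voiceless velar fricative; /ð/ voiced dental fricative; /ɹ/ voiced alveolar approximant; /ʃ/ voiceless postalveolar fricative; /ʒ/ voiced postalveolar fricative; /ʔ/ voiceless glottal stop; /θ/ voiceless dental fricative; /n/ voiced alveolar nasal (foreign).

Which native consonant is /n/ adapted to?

m

/m/ is closest: same manner (nasal), place distance 3 (alveolar→bilabial), same voicing; total 3. Next closest is /d/ at distance 4.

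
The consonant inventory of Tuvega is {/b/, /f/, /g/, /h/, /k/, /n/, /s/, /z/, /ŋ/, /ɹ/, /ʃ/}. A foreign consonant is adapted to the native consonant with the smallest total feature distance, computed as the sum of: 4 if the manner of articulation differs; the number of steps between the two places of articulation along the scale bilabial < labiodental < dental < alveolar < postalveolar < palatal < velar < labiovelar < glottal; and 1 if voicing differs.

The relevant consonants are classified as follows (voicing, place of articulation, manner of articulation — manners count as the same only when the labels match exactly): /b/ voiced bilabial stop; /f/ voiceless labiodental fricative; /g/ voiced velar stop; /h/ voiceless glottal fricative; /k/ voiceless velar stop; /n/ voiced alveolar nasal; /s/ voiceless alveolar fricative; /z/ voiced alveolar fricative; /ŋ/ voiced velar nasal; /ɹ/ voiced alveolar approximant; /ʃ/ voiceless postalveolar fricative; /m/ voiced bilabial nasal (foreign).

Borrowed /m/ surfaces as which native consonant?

/n/ is closest: same manner (nasal), place distance 3 (bilabial→alveolar), same voicing; total 3. Next closest is /b/ at distance 4.

n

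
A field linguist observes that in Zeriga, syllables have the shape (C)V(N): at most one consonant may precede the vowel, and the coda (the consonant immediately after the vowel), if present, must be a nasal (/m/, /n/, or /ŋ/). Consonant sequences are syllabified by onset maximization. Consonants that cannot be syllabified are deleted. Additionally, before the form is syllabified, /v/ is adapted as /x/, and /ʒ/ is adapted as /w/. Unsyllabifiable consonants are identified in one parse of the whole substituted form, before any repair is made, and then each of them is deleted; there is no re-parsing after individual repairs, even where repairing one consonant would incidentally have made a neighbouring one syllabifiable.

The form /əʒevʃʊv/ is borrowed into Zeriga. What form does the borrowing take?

əweʃʊ

Substitution: /ʒ/ → /w/, /v/ → /x/, giving /əwexʃʊx/.
Syllabifying with onset maximization leaves /x/, /x/ stranded (only a nasal (/m/, /n/, or /ŋ/) is licensed in coda position; onsets are limited to one consonant).
Deleting the stranded consonants removes /x/, /x/.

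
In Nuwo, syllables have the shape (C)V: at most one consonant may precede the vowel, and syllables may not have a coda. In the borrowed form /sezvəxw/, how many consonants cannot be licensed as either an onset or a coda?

Under (C)V, the unsyllabifiable consonants are /z/, /x/, /w/ (no codas are permitted; onsets are limited to one consonant).

3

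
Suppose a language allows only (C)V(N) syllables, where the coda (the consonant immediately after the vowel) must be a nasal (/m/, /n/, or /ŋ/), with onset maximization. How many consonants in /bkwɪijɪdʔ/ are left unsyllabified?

4

Under (C)V(N), the unsyllabifiable consonants are /b/, /k/, /d/, /ʔ/ (only a nasal (/m/, /n/, or /ŋ/) is licensed in coda position; onsets are limited to one consonant).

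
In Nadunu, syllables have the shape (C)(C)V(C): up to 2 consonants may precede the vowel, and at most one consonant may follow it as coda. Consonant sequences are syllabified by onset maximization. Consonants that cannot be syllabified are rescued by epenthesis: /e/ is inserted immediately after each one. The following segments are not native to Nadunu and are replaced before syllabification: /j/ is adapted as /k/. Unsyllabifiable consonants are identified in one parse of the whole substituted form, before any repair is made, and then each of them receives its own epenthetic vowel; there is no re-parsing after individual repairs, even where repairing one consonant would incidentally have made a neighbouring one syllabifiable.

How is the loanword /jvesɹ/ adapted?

kvesɹe

Substitution: /j/ → /k/, giving /kvesɹ/.
Syllabifying with onset maximization leaves /ɹ/ stranded (at most one coda consonant is licensed; onsets may contain at most 2 consonants).
Each unlicensed consonant becomes the onset of a new syllable: /ɹ/ → /ɹe/.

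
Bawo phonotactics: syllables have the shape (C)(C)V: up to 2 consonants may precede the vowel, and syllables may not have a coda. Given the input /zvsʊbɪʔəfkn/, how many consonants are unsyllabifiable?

4

Under (C)(C)V, the unsyllabifiable consonants are /z/, /f/, /k/, /n/ (no codas are permitted; onsets may contain at most 2 consonants).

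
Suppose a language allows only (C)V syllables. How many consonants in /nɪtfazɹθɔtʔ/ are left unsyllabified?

5

Under (C)V, the unsyllabifiable consonants are /t/, /z/, /ɹ/, /t/, /ʔ/ (no codas are permitted; onsets are limited to one consonant).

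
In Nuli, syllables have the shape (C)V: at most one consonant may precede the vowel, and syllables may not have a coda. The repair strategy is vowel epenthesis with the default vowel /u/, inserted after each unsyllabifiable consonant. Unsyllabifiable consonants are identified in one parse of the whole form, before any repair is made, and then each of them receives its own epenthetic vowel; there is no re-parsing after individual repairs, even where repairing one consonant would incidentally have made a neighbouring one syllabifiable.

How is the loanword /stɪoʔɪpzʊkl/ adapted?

Under (C)V, the unsyllabifiable consonants are /s/, /p/, /k/, /l/ (no codas are permitted; onsets are limited to one consonant).
Each unlicensed consonant becomes the onset of a new syllable: /s/ → /su/, /p/ → /pu/, /k/ → /ku/, /l/ → /lu/.

sutɪoʔɪpuzʊkulu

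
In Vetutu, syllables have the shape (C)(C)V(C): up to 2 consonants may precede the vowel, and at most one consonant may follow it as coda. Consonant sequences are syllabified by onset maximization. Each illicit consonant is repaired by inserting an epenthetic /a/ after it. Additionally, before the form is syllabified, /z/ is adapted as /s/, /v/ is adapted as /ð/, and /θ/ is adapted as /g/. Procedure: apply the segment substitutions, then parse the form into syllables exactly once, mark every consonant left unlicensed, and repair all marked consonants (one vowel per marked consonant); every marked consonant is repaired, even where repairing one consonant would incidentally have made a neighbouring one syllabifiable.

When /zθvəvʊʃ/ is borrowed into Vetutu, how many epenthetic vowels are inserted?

1

After substitution the input is /sgðəðʊʃ/.
The unsyllabifiable consonants are /s/; each receives one epenthetic vowel.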